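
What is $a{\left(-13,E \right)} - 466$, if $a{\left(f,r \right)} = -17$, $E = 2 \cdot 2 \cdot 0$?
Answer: $-483$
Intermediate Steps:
$E = 0$ ($E = 4 \cdot 0 = 0$)
$a{\left(-13,E \right)} - 466 = -17 - 466 = -483$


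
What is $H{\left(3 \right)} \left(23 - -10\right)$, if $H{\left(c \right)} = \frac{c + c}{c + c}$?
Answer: $33$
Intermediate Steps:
$H{\left(c \right)} = 1$ ($H{\left(c \right)} = \frac{2 c}{2 c} = 2 c \frac{1}{2 c} = 1$)
$H{\left(3 \right)} \left(23 - -10\right) = 1 \left(23 - -10\right) = 1 \left(23 + 10\right) = 1 \cdot 33 = 33$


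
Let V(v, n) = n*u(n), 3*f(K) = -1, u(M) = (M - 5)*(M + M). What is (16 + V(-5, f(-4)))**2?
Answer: 160000/729 ≈ 219.48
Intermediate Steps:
u(M) = 2*M*(-5 + M) (u(M) = (-5 + M)*(2*M) = 2*M*(-5 + M))
f(K) = -1/3 (f(K) = (1/3)*(-1) = -1/3)
V(v, n) = 2*n**2*(-5 + n) (V(v, n) = n*(2*n*(-5 + n)) = 2*n**2*(-5 + n))
(16 + V(-5, f(-4)))**2 = (16 + 2*(-1/3)**2*(-5 - 1/3))**2 = (16 + 2*(1/9)*(-16/3))**2 = (16 - 32/27)**2 = (400/27)**2 = 160000/729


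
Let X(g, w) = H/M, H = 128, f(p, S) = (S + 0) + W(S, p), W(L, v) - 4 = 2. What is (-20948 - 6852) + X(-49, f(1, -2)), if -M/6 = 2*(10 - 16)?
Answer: -250184/9 ≈ -27798.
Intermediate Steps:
W(L, v) = 6 (W(L, v) = 4 + 2 = 6)
f(p, S) = 6 + S (f(p, S) = (S + 0) + 6 = S + 6 = 6 + S)
M = 72 (M = -12*(10 - 16) = -12*(-6) = -6*(-12) = 72)
X(g, w) = 16/9 (X(g, w) = 128/72 = 128*(1/72) = 16/9)
(-20948 - 6852) + X(-49, f(1, -2)) = (-20948 - 6852) + 16/9 = -27800 + 16/9 = -250184/9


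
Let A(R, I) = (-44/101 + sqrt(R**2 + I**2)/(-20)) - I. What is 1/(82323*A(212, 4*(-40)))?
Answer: 13564300/176943963801231 + 51005*sqrt(4409)/530831891403693 ≈ 8.3039e-8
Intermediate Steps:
A(R, I) = -44/101 - I - sqrt(I**2 + R**2)/20 (A(R, I) = (-44*1/101 + sqrt(I**2 + R**2)*(-1/20)) - I = (-44/101 - sqrt(I**2 + R**2)/20) - I = -44/101 - I - sqrt(I**2 + R**2)/20)
1/(82323*A(212, 4*(-40))) = 1/(82323*(-44/101 - 4*(-40) - sqrt((4*(-40))**2 + 212**2)/20)) = 1/(82323*(-44/101 - 1*(-160) - sqrt((-160)**2 + 44944)/20)) = 1/(82323*(-44/101 + 160 - sqrt(25600 + 44944)/20)) = 1/(82323*(-44/101 + 160 - sqrt(4409)/5)) = 1/(82323*(16116/101 - sqrt(4409)/5))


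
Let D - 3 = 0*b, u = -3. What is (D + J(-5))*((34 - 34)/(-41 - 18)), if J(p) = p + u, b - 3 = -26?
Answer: 0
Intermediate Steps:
b = -23 (b = 3 - 26 = -23)
D = 3 (D = 3 + 0*(-23) = 3 + 0 = 3)
J(p) = -3 + p (J(p) = p - 3 = -3 + p)
(D + J(-5))*((34 - 34)/(-41 - 18)) = (3 + (-3 - 5))*((34 - 34)/(-41 - 18)) = (3 - 8)*(0/(-59)) = -0*(-1)/59 = -5*0 = 0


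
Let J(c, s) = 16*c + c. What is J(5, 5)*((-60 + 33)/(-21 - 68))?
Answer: 2295/89 ≈ 25.787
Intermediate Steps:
J(c, s) = 17*c
J(5, 5)*((-60 + 33)/(-21 - 68)) = (17*5)*((-60 + 33)/(-21 - 68)) = 85*(-27/(-89)) = 85*(-27*(-1/89)) = 85*(27/89) = 2295/89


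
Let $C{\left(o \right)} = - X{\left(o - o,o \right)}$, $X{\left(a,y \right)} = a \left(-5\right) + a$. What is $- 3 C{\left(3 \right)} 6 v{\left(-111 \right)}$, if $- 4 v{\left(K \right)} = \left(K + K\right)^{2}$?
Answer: $0$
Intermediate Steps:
$X{\left(a,y \right)} = - 4 a$ ($X{\left(a,y \right)} = - 5 a + a = - 4 a$)
$C{\left(o \right)} = 0$ ($C{\left(o \right)} = - \left(-4\right) \left(o - o\right) = - \left(-4\right) 0 = \left(-1\right) 0 = 0$)
$v{\left(K \right)} = - K^{2}$ ($v{\left(K \right)} = - \frac{\left(K + K\right)^{2}}{4} = - \frac{\left(2 K\right)^{2}}{4} = - \frac{4 K^{2}}{4} = - K^{2}$)
$- 3 C{\left(3 \right)} 6 v{\left(-111 \right)} = \left(-3\right) 0 \cdot 6 \left(- \left(-111\right)^{2}\right) = 0 \cdot 6 \left(\left(-1\right) 12321\right) = 0 \left(-12321\right) = 0$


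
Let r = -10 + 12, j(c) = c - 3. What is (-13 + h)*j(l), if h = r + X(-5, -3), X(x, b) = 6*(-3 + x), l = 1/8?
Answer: 1357/8 ≈ 169.63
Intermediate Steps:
l = 1/8 ≈ 0.12500
j(c) = -3 + c
X(x, b) = -18 + 6*x
r = 2
h = -46 (h = 2 + (-18 + 6*(-5)) = 2 + (-18 - 30) = 2 - 48 = -46)
(-13 + h)*j(l) = (-13 - 46)*(-3 + 1/8) = -59*(-23/8) = 1357/8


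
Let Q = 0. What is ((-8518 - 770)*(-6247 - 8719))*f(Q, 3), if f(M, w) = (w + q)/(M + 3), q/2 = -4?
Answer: -231673680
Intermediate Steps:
q = -8 (q = 2*(-4) = -8)
f(M, w) = (-8 + w)/(3 + M) (f(M, w) = (w - 8)/(M + 3) = (-8 + w)/(3 + M))
((-8518 - 770)*(-6247 - 8719))*f(Q, 3) = ((-8518 - 770)*(-6247 - 8719))*((-8 + 3)/(3 + 0)) = (-9288*(-14966))*(-5/3) = 139004208*((1/3)*(-5)) = 139004208*(-5/3) = -231673680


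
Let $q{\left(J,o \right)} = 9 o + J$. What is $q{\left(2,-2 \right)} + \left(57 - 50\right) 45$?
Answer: $299$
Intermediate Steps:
$q{\left(J,o \right)} = J + 9 o$
$q{\left(2,-2 \right)} + \left(57 - 50\right) 45 = \left(2 + 9 \left(-2\right)\right) + \left(57 - 50\right) 45 = \left(2 - 18\right) + \left(57 - 50\right) 45 = -16 + 7 \cdot 45 = -16 + 315 = 299$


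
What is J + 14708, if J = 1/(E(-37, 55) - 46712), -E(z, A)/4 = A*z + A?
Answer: 570552735/38792 ≈ 14708.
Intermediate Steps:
E(z, A) = -4*A - 4*A*z (E(z, A) = -4*(A*z + A) = -4*(A + A*z) = -4*A - 4*A*z)
J = -1/38792 (J = 1/(-4*55*(1 - 37) - 46712) = 1/(-4*55*(-36) - 46712) = 1/(7920 - 46712) = 1/(-38792) = -1/38792 ≈ -2.5779e-5)
J + 14708 = -1/38792 + 14708 = 570552735/38792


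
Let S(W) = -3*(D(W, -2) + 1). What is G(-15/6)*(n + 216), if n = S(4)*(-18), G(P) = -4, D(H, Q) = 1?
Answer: -1296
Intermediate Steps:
S(W) = -6 (S(W) = -3*(1 + 1) = -3*2 = -6)
n = 108 (n = -6*(-18) = 108)
G(-15/6)*(n + 216) = -4*(108 + 216) = -4*324 = -1296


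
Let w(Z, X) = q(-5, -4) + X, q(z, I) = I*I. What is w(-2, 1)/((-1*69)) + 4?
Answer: 259/69 ≈ 3.7536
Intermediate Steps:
q(z, I) = I²
w(Z, X) = 16 + X (w(Z, X) = (-4)² + X = 16 + X)
w(-2, 1)/((-1*69)) + 4 = (16 + 1)/((-1*69)) + 4 = 17/(-69) + 4 = -1/69*17 + 4 = -17/69 + 4 = 259/69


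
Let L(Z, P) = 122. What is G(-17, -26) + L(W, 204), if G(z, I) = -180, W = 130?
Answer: -58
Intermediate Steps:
G(-17, -26) + L(W, 204) = -180 + 122 = -58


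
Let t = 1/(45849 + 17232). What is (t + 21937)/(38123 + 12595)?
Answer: 691903949/1599671079 ≈ 0.43253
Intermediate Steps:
t = 1/63081 ≈ 1.5853e-5
(t + 21937)/(38123 + 12595) = (1/63081 + 21937)/(38123 + 12595) = (1383807898/63081)/50718 = (1383807898/63081)*(1/50718) = 691903949/1599671079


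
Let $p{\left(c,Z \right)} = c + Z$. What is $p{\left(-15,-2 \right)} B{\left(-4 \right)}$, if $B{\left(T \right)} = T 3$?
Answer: $204$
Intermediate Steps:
$p{\left(c,Z \right)} = Z + c$
$B{\left(T \right)} = 3 T$
$p{\left(-15,-2 \right)} B{\left(-4 \right)} = \left(-2 - 15\right) 3 \left(-4\right) = \left(-17\right) \left(-12\right) = 204$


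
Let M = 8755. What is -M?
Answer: -8755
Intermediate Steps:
-M = -1*8755 = -8755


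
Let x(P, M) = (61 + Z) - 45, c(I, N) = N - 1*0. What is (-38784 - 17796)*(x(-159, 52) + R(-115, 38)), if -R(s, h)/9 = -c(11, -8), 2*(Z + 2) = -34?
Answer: 4243500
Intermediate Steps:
Z = -19 (Z = -2 + (½)*(-34) = -2 - 17 = -19)
c(I, N) = N (c(I, N) = N + 0 = N)
R(s, h) = -72 (R(s, h) = -(-9)*(-8) = -9*8 = -72)
x(P, M) = -3 (x(P, M) = (61 - 19) - 45 = 42 - 45 = -3)
(-38784 - 17796)*(x(-159, 52) + R(-115, 38)) = (-38784 - 17796)*(-3 - 72) = -56580*(-75) = 4243500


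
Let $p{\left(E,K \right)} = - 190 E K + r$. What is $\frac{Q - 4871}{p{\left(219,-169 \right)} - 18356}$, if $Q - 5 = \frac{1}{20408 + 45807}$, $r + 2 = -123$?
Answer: $- \frac{322202189}{464406119935} \approx -0.00069379$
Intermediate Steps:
$r = -125$ ($r = -2 - 123 = -125$)
$p{\left(E,K \right)} = -125 - 190 E K$ ($p{\left(E,K \right)} = - 190 E K - 125 = -125 - 190 E K$)
$Q = \frac{331076}{66215}$ ($Q = 5 + \frac{1}{20408 + 45807} = 5 + \frac{1}{66215} = \frac{331076}{66215} \approx 5.0$)
$\frac{Q - 4871}{p{\left(219,-169 \right)} - 18356} = \frac{\frac{331076}{66215} - 4871}{\left(-125 - 41610 \left(-169\right)\right) - 18356} = - \frac{322202189}{66215 \left(\left(-125 + 7032090\right) - 18356\right)} = - \frac{322202189}{66215 \left(7031965 - 18356\right)} = - \frac{322202189}{66215 \cdot 7013609} = \left(- \frac{322202189}{66215}\right) \frac{1}{7013609} = - \frac{322202189}{464406119935}$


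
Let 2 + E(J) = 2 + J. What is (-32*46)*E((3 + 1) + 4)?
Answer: -11776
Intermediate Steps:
E(J) = J (E(J) = -2 + (2 + J) = J)
(-32*46)*E((3 + 1) + 4) = (-32*46)*((3 + 1) + 4) = -1472*(4 + 4) = -1472*8 = -11776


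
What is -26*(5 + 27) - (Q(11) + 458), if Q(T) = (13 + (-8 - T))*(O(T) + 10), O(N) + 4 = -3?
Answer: -1272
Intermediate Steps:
O(N) = -7 (O(N) = -4 - 3 = -7)
Q(T) = 15 - 3*T (Q(T) = (13 + (-8 - T))*(-7 + 10) = (5 - T)*3 = 15 - 3*T)
-26*(5 + 27) - (Q(11) + 458) = -26*(5 + 27) - ((15 - 3*11) + 458) = -26*32 - ((15 - 33) + 458) = -832 - (-18 + 458) = -832 - 1*440 = -832 - 440 = -1272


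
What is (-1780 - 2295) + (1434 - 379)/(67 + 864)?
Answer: -3792770/931 ≈ -4073.9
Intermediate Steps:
(-1780 - 2295) + (1434 - 379)/(67 + 864) = -4075 + 1055/931 = -3792770/931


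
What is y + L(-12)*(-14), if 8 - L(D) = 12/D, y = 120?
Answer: -6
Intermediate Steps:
L(D) = 8 - 12/D
y + L(-12)*(-14) = 120 + (8 - 12/(-12))*(-14) = 120 + (8 - 12*(-1/12))*(-14) = 120 + (8 + 1)*(-14) = 120 + 9*(-14) = 120 - 126 = -6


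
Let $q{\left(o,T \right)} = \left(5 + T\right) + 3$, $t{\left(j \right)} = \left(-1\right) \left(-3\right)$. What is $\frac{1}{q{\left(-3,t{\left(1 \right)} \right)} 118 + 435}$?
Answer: $\frac{1}{1733} \approx 0.00057703$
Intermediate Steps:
$t{\left(j \right)} = 3$
$q{\left(o,T \right)} = 8 + T$
$\frac{1}{q{\left(-3,t{\left(1 \right)} \right)} 118 + 435} = \frac{1}{\left(8 + 3\right) 118 + 435} = \frac{1}{11 \cdot 118 + 435} = \frac{1}{1298 + 435} = \frac{1}{1733}$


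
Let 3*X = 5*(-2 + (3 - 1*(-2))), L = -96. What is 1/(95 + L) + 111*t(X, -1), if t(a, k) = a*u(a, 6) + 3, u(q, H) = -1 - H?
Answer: -3553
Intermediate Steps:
X = 5 (X = (5*(-2 + (3 - 1*(-2))))/3 = (5*(-2 + (3 + 2)))/3 = (5*(-2 + 5))/3 = (5*3)/3 = (⅓)*15 = 5)
t(a, k) = 3 - 7*a (t(a, k) = a*(-1 - 1*6) + 3 = a*(-1 - 6) + 3 = a*(-7) + 3 = -7*a + 3 = 3 - 7*a)
1/(95 + L) + 111*t(X, -1) = 1/(95 - 96) + 111*(3 - 7*5) = 1/(-1) + 111*(3 - 35) = -1 + 111*(-32) = -1 - 3552 = -3553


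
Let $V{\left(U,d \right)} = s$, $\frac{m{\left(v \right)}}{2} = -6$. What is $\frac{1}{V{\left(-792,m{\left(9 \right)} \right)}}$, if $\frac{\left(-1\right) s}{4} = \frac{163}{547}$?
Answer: $- \frac{547}{652} \approx -0.83896$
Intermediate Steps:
$m{\left(v \right)} = -12$ ($m{\left(v \right)} = 2 \left(-6\right) = -12$)
$s = - \frac{652}{547}$ ($s = - 4 \cdot \frac{163}{547} = - 4 \cdot 163 \cdot \frac{1}{547} = \left(-4\right) \frac{163}{547} = - \frac{652}{547} \approx -1.192$)
$V{\left(U,d \right)} = - \frac{652}{547}$
$\frac{1}{V{\left(-792,m{\left(9 \right)} \right)}} = \frac{1}{- \frac{652}{547}} = - \frac{547}{652}$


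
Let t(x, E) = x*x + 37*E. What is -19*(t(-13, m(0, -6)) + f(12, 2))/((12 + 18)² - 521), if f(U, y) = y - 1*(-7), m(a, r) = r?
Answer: 836/379 ≈ 2.2058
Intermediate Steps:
f(U, y) = 7 + y (f(U, y) = y + 7 = 7 + y)
t(x, E) = x² + 37*E
-19*(t(-13, m(0, -6)) + f(12, 2))/((12 + 18)² - 521) = -19*(((-13)² + 37*(-6)) + (7 + 2))/((12 + 18)² - 521) = -19*((169 - 222) + 9)/(30² - 521) = -19*(-53 + 9)/(900 - 521) = -(-836)/379 = -19*(-44/379) = 836/379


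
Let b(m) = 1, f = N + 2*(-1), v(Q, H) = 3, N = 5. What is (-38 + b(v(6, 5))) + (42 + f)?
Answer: 8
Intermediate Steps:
f = 3 (f = 5 + 2*(-1) = 5 - 2 = 3)
(-38 + b(v(6, 5))) + (42 + f) = (-38 + 1) + (42 + 3) = -37 + 45 = 8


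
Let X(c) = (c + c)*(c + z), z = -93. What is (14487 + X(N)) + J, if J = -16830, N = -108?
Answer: 41073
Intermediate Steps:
X(c) = 2*c*(-93 + c) (X(c) = (c + c)*(c - 93) = (2*c)*(-93 + c) = 2*c*(-93 + c))
(14487 + X(N)) + J = (14487 + 2*(-108)*(-93 - 108)) - 16830 = (14487 + 2*(-108)*(-201)) - 16830 = (14487 + 43416) - 16830 = 57903 - 16830 = 41073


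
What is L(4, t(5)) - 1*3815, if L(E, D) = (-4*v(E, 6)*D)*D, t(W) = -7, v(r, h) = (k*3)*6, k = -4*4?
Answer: 52633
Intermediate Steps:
k = -16
v(r, h) = -288 (v(r, h) = -16*3*6 = -48*6 = -288)
L(E, D) = 1152*D² (L(E, D) = (-(-1152)*D)*D = (1152*D)*D = 1152*D²)
L(4, t(5)) - 1*3815 = 1152*(-7)² - 1*3815 = 1152*49 - 3815 = 56448 - 3815 = 52633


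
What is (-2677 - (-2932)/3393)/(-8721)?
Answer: 9080129/29590353 ≈ 0.30686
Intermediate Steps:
(-2677 - (-2932)/3393)/(-8721) = (-2677 - (-2932)/3393)*(-1/8721) = (-2677 - 1*(-2932/3393))*(-1/8721) = (-2677 + 2932/3393)*(-1/8721) = -9080129/3393*(-1/8721) = 9080129/29590353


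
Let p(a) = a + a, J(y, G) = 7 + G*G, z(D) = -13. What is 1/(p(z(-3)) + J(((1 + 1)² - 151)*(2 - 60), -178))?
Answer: 1/31665 ≈ 3.1581e-5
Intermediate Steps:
J(y, G) = 7 + G²
p(a) = 2*a
1/(p(z(-3)) + J(((1 + 1)² - 151)*(2 - 60), -178)) = 1/(2*(-13) + (7 + (-178)²)) = 1/(-26 + (7 + 31684)) = 1/(-26 + 31691) = 1/31665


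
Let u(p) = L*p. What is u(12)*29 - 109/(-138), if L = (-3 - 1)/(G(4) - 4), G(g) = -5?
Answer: 7151/46 ≈ 155.46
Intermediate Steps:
L = 4/9 (L = (-3 - 1)/(-5 - 4) = -4/(-9) = -4*(-⅑) = 4/9 ≈ 0.44444)
u(p) = 4*p/9
u(12)*29 - 109/(-138) = ((4/9)*12)*29 - 109/(-138) = (16/3)*29 - 109*(-1/138) = 464/3 + 109/138 = 7151/46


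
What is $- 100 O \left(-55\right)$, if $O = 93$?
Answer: $511500$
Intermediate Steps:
$- 100 O \left(-55\right) = \left(-100\right) 93 \left(-55\right) = \left(-9300\right) \left(-55\right) = 511500$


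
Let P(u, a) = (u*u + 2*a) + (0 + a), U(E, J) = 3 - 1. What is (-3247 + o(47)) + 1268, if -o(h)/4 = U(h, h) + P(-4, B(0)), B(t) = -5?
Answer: -1991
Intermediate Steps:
U(E, J) = 2
P(u, a) = u**2 + 3*a (P(u, a) = (u**2 + 2*a) + a = u**2 + 3*a)
o(h) = -12 (o(h) = -4*(2 + ((-4)**2 + 3*(-5))) = -4*(2 + (16 - 15)) = -4*(2 + 1) = -4*3 = -12)
(-3247 + o(47)) + 1268 = (-3247 - 12) + 1268 = -3259 + 1268 = -1991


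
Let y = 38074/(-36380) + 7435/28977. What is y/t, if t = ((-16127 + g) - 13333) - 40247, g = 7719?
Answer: 416392499/32673355960440 ≈ 1.2744e-5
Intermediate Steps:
y = -416392499/527091630 (y = 38074*(-1/36380) + 7435*(1/28977) = -19037/18190 + 7435/28977 = -416392499/527091630 ≈ -0.78998)
t = -61988 (t = ((-16127 + 7719) - 13333) - 40247 = (-8408 - 13333) - 40247 = -21741 - 40247 = -61988)
y/t = -416392499/527091630/(-61988) = -416392499/527091630*(-1/61988) = 416392499/32673355960440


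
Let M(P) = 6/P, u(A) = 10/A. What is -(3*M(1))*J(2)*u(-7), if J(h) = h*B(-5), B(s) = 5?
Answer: 1800/7 ≈ 257.14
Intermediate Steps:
J(h) = 5*h (J(h) = h*5 = 5*h)
-(3*M(1))*J(2)*u(-7) = -(3*(6/1))*(5*2)*10/(-7) = -(3*(6*1))*10*10*(-1/7) = -(3*6)*10*(-10)/7 = -18*10*(-10)/7 = -180*(-10)/7 = -1*(-1800/7) = 1800/7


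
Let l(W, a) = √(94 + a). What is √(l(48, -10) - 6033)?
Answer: √(-6033 + 2*√21) ≈ 77.613*I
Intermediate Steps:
√(l(48, -10) - 6033) = √(√(94 - 10) - 6033) = √(√84 - 6033) = √(2*√21 - 6033) = √(-6033 + 2*√21)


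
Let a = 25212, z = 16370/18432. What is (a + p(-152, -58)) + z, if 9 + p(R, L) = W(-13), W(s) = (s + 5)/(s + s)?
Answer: 3019664293/119808 ≈ 25204.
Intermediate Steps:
W(s) = (5 + s)/(2*s) (W(s) = (5 + s)/((2*s)) = (5 + s)*(1/(2*s)) = (5 + s)/(2*s))
p(R, L) = -113/13 (p(R, L) = -9 + (½)*(5 - 13)/(-13) = -9 + (½)*(-1/13)*(-8) = -9 + 4/13 = -113/13)
z = 8185/9216 (z = 16370*(1/18432) = 8185/9216 ≈ 0.88813)
(a + p(-152, -58)) + z = (25212 - 113/13) + 8185/9216 = 327643/13 + 8185/9216 = 3019664293/119808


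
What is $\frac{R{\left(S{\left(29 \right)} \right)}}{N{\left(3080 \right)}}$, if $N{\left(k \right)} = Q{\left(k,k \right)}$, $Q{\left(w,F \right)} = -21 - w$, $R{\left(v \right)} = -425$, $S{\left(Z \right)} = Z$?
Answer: $\frac{425}{3101} \approx 0.13705$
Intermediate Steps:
$N{\left(k \right)} = -21 - k$
$\frac{R{\left(S{\left(29 \right)} \right)}}{N{\left(3080 \right)}} = - \frac{425}{-21 - 3080} = - \frac{425}{-3101} = \left(-425\right) \left(- \frac{1}{3101}\right) = \frac{425}{3101}$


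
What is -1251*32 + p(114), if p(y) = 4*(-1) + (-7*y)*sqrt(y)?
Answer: -40036 - 798*sqrt(114) ≈ -48556.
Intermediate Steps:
p(y) = -4 - 7*y**(3/2)
-1251*32 + p(114) = -1251*32 + (-4 - 798*sqrt(114)) = -40032 + (-4 - 798*sqrt(114)) = -40036 - 798*sqrt(114)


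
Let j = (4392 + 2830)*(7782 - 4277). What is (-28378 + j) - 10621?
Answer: 25274111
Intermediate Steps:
j = 25313110 (j = 7222*3505 = 25313110)
(-28378 + j) - 10621 = (-28378 + 25313110) - 10621 = 25284732 - 10621 = 25274111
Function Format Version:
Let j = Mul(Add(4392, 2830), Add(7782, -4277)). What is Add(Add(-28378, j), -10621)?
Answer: 25274111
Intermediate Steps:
j = 25313110 (j = Mul(7222, 3505) = 25313110)
Add(Add(-28378, j), -10621) = Add(Add(-28378, 25313110), -10621) = Add(25284732, -10621) = 25274111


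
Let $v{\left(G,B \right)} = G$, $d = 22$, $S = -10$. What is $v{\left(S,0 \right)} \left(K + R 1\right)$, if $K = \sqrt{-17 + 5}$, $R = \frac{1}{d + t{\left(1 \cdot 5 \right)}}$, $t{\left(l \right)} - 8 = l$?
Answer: $- \frac{2}{7} - 20 i \sqrt{3} \approx -0.28571 - 34.641 i$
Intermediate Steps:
$t{\left(l \right)} = 8 + l$
$R = \frac{1}{35}$ ($R = \frac{1}{22 + \left(8 + 1 \cdot 5\right)} = \frac{1}{22 + \left(8 + 5\right)} = \frac{1}{22 + 13} = \frac{1}{35} \approx 0.028571$)
$K = 2 i \sqrt{3}$ ($K = \sqrt{-12} = 2 i \sqrt{3} \approx 3.4641 i$)
$v{\left(S,0 \right)} \left(K + R 1\right) = - 10 \left(2 i \sqrt{3} + \frac{1}{35} \cdot 1\right) = - 10 \left(2 i \sqrt{3} + \frac{1}{35}\right) = - 10 \left(\frac{1}{35} + 2 i \sqrt{3}\right) = - \frac{2}{7} - 20 i \sqrt{3}$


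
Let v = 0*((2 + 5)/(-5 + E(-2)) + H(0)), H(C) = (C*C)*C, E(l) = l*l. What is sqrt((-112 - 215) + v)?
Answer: I*sqrt(327) ≈ 18.083*I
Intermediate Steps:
E(l) = l**2
H(C) = C**3 (H(C) = C**2*C = C**3)
v = 0 (v = 0*((2 + 5)/(-5 + (-2)**2) + 0**3) = 0*(7/(-5 + 4) + 0) = 0*(7/(-1) + 0) = 0*(7*(-1) + 0) = 0*(-7 + 0) = 0*(-7) = 0)
sqrt((-112 - 215) + v) = sqrt((-112 - 215) + 0) = sqrt(-327 + 0) = sqrt(-327) = I*sqrt(327)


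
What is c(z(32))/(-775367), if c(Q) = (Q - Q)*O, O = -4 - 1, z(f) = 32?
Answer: 0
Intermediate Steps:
O = -5
c(Q) = 0 (c(Q) = (Q - Q)*(-5) = 0*(-5) = 0)
c(z(32))/(-775367) = 0/(-775367) = 0*(-1/775367) = 0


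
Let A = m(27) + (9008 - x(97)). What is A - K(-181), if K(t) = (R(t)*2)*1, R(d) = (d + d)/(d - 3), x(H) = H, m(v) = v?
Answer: 410967/46 ≈ 8934.1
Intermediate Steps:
R(d) = 2*d/(-3 + d) (R(d) = (2*d)/(-3 + d) = 2*d/(-3 + d))
A = 8938 (A = 27 + (9008 - 1*97) = 27 + (9008 - 97) = 27 + 8911 = 8938)
K(t) = 4*t/(-3 + t) (K(t) = ((2*t/(-3 + t))*2)*1 = (4*t/(-3 + t))*1 = 4*t/(-3 + t))
A - K(-181) = 8938 - 4*(-181)/(-3 - 181) = 8938 - 4*(-181)/(-184) = 8938 - 4*(-181)*(-1)/184 = 8938 - 1*181/46 = 8938 - 181/46 = 410967/46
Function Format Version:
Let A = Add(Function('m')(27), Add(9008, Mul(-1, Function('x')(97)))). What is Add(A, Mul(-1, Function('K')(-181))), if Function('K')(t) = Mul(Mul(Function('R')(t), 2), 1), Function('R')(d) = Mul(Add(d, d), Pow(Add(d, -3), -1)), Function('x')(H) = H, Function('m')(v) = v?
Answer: Rational(410967, 46) ≈ 8934.1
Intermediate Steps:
Function('R')(d) = Mul(2, d, Pow(Add(-3, d), -1)) (Function('R')(d) = Mul(Mul(2, d), Pow(Add(-3, d), -1)) = Mul(2, d, Pow(Add(-3, d), -1)))
A = 8938 (A = Add(27, Add(9008, Mul(-1, 97))) = Add(27, Add(9008, -97)) = Add(27, 8911) = 8938)
Function('K')(t) = Mul(4, t, Pow(Add(-3, t), -1)) (Function('K')(t) = Mul(Mul(Mul(2, t, Pow(Add(-3, t), -1)), 2), 1) = Mul(Mul(4, t, Pow(Add(-3, t), -1)), 1) = Mul(4, t, Pow(Add(-3, t), -1)))
Add(A, Mul(-1, Function('K')(-181))) = Add(8938, Mul(-1, Mul(4, -181, Pow(Add(-3, -181), -1)))) = Add(8938, Mul(-1, Mul(4, -181, Pow(-184, -1)))) = Add(8938, Mul(-1, Mul(4, -181, Rational(-1, 184)))) = Add(8938, Mul(-1, Rational(181, 46))) = Add(8938, Rational(-181, 46)) = Rational(410967, 46)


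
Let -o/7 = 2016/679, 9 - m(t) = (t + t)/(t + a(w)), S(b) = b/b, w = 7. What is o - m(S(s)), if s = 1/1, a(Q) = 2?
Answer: -8473/291 ≈ -29.117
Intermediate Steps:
s = 1
S(b) = 1
m(t) = 9 - 2*t/(2 + t) (m(t) = 9 - (t + t)/(t + 2) = 9 - 2*t/(2 + t))
o = -2016/97 (o = -14112/679 = -7*288/97 = -2016/97 ≈ -20.784)
o - m(S(s)) = -2016/97 - (18 + 7*1)/(2 + 1) = -2016/97 - (18 + 7)/3 = -2016/97 - 25/3 = -8473/291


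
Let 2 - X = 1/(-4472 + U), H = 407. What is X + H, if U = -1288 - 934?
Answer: 2737847/6694 ≈ 409.00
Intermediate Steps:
U = -2222
X = 13389/6694 (X = 2 - 1/(-4472 - 2222) = 2 - 1/(-6694) = 2 - 1*(-1/6694) = 2 + 1/6694 = 13389/6694 ≈ 2.0001)
X + H = 13389/6694 + 407 = 2737847/6694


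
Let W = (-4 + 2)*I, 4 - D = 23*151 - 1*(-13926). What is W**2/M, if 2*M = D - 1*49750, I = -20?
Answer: -640/13429 ≈ -0.047658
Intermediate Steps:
D = -17395 (D = 4 - (23*151 - 1*(-13926)) = 4 - (3473 + 13926) = 4 - 1*17399 = 4 - 17399 = -17395)
W = 40 (W = (-4 + 2)*(-20) = -2*(-20) = 40)
M = -67145/2 (M = (-17395 - 1*49750)/2 = (-17395 - 49750)/2 = (1/2)*(-67145) = -67145/2 ≈ -33573.)
W**2/M = 40**2/(-67145/2) = 1600*(-2/67145) = -640/13429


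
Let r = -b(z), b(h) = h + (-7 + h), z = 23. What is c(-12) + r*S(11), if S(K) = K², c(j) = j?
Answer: -4731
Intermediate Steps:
b(h) = -7 + 2*h
r = -39 (r = -(-7 + 2*23) = -(-7 + 46) = -1*39 = -39)
c(-12) + r*S(11) = -12 - 39*11² = -12 - 39*121 = -12 - 4719 = -4731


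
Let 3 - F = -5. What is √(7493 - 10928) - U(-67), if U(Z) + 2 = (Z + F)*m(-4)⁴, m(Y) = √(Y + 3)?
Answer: 61 + I*√3435 ≈ 61.0 + 58.609*I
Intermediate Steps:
F = 8 (F = 3 - 1*(-5) = 3 + 5 = 8)
m(Y) = √(3 + Y)
U(Z) = 6 + Z (U(Z) = -2 + (Z + 8)*(√(3 - 4))⁴ = -2 + (8 + Z)*(√(-1))⁴ = -2 + (8 + Z)*I⁴ = -2 + (8 + Z)*1 = -2 + (8 + Z) = 6 + Z)
√(7493 - 10928) - U(-67) = √(7493 - 10928) - (6 - 67) = √(-3435) - 1*(-61) = I*√3435 + 61 = 61 + I*√3435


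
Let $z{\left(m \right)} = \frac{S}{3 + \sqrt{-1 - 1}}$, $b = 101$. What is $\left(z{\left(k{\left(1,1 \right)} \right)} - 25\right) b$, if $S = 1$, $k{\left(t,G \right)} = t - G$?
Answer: $- \frac{27472}{11} - \frac{101 i \sqrt{2}}{11} \approx -2497.5 - 12.985 i$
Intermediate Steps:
$z{\left(m \right)} = \frac{1}{3 + i \sqrt{2}}$ ($z{\left(m \right)} = \frac{1}{3 + \sqrt{-1 - 1}} \cdot 1 = \frac{1}{3 + \sqrt{-2}} \cdot 1 = \frac{1}{3 + i \sqrt{2}} \cdot 1 = \frac{1}{3 + i \sqrt{2}}$)
$\left(z{\left(k{\left(1,1 \right)} \right)} - 25\right) b = \left(\left(\frac{3}{11} - \frac{i \sqrt{2}}{11}\right) - 25\right) 101 = \left(- \frac{272}{11} - \frac{i \sqrt{2}}{11}\right) 101 = - \frac{27472}{11} - \frac{101 i \sqrt{2}}{11}$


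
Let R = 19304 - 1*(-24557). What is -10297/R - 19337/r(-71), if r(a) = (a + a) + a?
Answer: 845946896/9342393 ≈ 90.549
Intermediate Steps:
R = 43861 (R = 19304 + 24557 = 43861)
r(a) = 3*a (r(a) = 2*a + a = 3*a)
-10297/R - 19337/r(-71) = -10297/43861 - 19337/(3*(-71)) = -10297*1/43861 - 19337/(-213) = -10297/43861 - 19337*(-1/213) = -10297/43861 + 19337/213 = 845946896/9342393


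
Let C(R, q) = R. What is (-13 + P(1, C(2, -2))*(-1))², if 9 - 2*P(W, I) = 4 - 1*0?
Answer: 961/4 ≈ 240.25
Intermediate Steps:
P(W, I) = 5/2 (P(W, I) = 9/2 - (4 - 1*0)/2 = 9/2 - (4 + 0)/2 = 9/2 - ½*4 = 9/2 - 2 = 5/2)
(-13 + P(1, C(2, -2))*(-1))² = (-13 + (5/2)*(-1))² = (-13 - 5/2)² = (-31/2)² = 961/4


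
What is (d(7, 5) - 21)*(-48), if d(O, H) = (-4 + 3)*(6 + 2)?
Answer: 1392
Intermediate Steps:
d(O, H) = -8 (d(O, H) = -1*8 = -8)
(d(7, 5) - 21)*(-48) = (-8 - 21)*(-48) = -29*(-48) = 1392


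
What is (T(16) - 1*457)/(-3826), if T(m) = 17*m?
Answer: 185/3826 ≈ 0.048353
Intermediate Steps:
(T(16) - 1*457)/(-3826) = (17*16 - 1*457)/(-3826) = (272 - 457)*(-1/3826) = -185*(-1/3826) = 185/3826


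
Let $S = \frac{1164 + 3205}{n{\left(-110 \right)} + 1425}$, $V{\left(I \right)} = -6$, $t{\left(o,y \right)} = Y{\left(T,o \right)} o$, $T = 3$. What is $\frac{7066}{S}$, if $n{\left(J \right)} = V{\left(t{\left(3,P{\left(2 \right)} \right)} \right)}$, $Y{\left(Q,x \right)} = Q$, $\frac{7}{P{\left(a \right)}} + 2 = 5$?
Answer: $\frac{10026654}{4369} \approx 2295.0$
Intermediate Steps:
$P{\left(a \right)} = \frac{7}{3}$ ($P{\left(a \right)} = \frac{7}{-2 + 5} = \frac{7}{3}$)
$t{\left(o,y \right)} = 3 o$
$n{\left(J \right)} = -6$
$S = \frac{4369}{1419}$ ($S = \frac{1164 + 3205}{-6 + 1425} = \frac{4369}{1419} \approx 3.0789$)
$\frac{7066}{S} = \frac{7066}{\frac{4369}{1419}} = 7066 \cdot \frac{1419}{4369} = \frac{10026654}{4369}$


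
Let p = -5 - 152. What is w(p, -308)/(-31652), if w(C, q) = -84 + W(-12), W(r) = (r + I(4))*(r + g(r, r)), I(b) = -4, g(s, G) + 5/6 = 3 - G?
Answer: 89/23739 ≈ 0.0037491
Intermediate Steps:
g(s, G) = 13/6 - G (g(s, G) = -⅚ + (3 - G) = 13/6 - G)
p = -157
W(r) = -26/3 + 13*r/6 (W(r) = (r - 4)*(r + (13/6 - r)) = (-4 + r)*(13/6) = -26/3 + 13*r/6)
w(C, q) = -356/3 (w(C, q) = -84 + (-26/3 + (13/6)*(-12)) = -84 + (-26/3 - 26) = -84 - 104/3 = -356/3)
w(p, -308)/(-31652) = -356/3/(-31652) = -356/3*(-1/31652) = 89/23739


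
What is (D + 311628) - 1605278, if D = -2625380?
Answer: -3919030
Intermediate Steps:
(D + 311628) - 1605278 = (-2625380 + 311628) - 1605278 = -2313752 - 1605278 = -3919030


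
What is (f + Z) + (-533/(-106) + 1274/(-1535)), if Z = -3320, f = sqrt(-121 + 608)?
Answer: -539514089/162710 + sqrt(487) ≈ -3293.7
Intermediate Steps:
f = sqrt(487) ≈ 22.068
(f + Z) + (-533/(-106) + 1274/(-1535)) = (sqrt(487) - 3320) + (-533/(-106) + 1274/(-1535)) = (-3320 + sqrt(487)) + (-533*(-1/106) + 1274*(-1/1535)) = (-3320 + sqrt(487)) + (533/106 - 1274/1535) = (-3320 + sqrt(487)) + 683111/162710 = -539514089/162710 + sqrt(487)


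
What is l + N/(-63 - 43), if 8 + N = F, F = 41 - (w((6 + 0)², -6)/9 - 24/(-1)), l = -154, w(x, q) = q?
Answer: -49001/318 ≈ -154.09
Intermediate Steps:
F = 53/3 (F = 41 - (-6/9 - 24/(-1)) = 41 - (-6*⅑ - 24*(-1)) = 41 - (-⅔ + 24) = 41 - 1*70/3 = 41 - 70/3 = 53/3 ≈ 17.667)
N = 29/3 (N = -8 + 53/3 = 29/3 ≈ 9.6667)
l + N/(-63 - 43) = -154 + 29/(3*(-63 - 43)) = -154 + (29/3)/(-106) = -154 + (29/3)*(-1/106) = -154 - 29/318 = -49001/318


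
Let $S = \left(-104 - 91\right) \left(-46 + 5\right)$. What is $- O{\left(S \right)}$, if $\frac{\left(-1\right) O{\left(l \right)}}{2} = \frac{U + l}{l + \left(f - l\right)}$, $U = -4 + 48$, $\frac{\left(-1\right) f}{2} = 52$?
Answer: $- \frac{8039}{52} \approx -154.6$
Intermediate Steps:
$f = -104$ ($f = \left(-2\right) 52 = -104$)
$U = 44$
$S = 7995$ ($S = \left(-195\right) \left(-41\right) = 7995$)
$O{\left(l \right)} = \frac{11}{13} + \frac{l}{52}$ ($O{\left(l \right)} = - 2 \frac{44 + l}{l - \left(104 + l\right)} = - 2 \frac{44 + l}{-104} = - 2 \left(44 + l\right) \left(- \frac{1}{104}\right) = - 2 \left(- \frac{11}{26} - \frac{l}{104}\right) = \frac{11}{13} + \frac{l}{52}$)
$- O{\left(S \right)} = - (\frac{11}{13} + \frac{1}{52} \cdot 7995) = - (\frac{11}{13} + \frac{615}{4}) = \left(-1\right) \frac{8039}{52} = - \frac{8039}{52}$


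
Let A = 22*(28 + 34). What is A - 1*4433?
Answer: -3069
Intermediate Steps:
A = 1364 (A = 22*62 = 1364)
A - 1*4433 = 1364 - 1*4433 = 1364 - 4433 = -3069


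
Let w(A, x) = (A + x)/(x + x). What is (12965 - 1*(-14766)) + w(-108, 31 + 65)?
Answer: 443695/16 ≈ 27731.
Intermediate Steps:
w(A, x) = (A + x)/(2*x) (w(A, x) = (A + x)/((2*x)) = (A + x)*(1/(2*x)) = (A + x)/(2*x))
(12965 - 1*(-14766)) + w(-108, 31 + 65) = (12965 - 1*(-14766)) + (-108 + (31 + 65))/(2*(31 + 65)) = (12965 + 14766) + (½)*(-108 + 96)/96 = 27731 + (½)*(1/96)*(-12) = 27731 - 1/16 = 443695/16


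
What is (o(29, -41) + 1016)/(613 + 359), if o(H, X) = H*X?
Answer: -173/972 ≈ -0.17798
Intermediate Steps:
(o(29, -41) + 1016)/(613 + 359) = (29*(-41) + 1016)/(613 + 359) = (-1189 + 1016)/972 = -173*1/972 = -173/972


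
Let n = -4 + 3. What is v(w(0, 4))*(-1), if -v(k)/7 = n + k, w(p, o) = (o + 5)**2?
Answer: 560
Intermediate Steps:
n = -1
w(p, o) = (5 + o)**2
v(k) = 7 - 7*k (v(k) = -7*(-1 + k) = 7 - 7*k)
v(w(0, 4))*(-1) = (7 - 7*(5 + 4)**2)*(-1) = (7 - 7*9**2)*(-1) = (7 - 7*81)*(-1) = (7 - 567)*(-1) = -560*(-1) = 560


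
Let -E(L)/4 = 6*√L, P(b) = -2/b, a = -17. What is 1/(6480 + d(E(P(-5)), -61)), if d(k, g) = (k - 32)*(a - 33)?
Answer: 101/808880 - 3*√10/808880 ≈ 0.00011314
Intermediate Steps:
E(L) = -24*√L
d(k, g) = 1600 - 50*k (d(k, g) = (k - 32)*(-17 - 33) = (-32 + k)*(-50) = 1600 - 50*k)
1/(6480 + d(E(P(-5)), -61)) = 1/(6480 + (1600 - (-1200)*√(-2/(-5)))) = 1/(6480 + (1600 - (-1200)*√(-2*(-⅕)))) = 1/(6480 + (1600 - (-1200)*√(⅖))) = 1/(6480 + (1600 - (-1200)*√10/5)) = 1/(6480 + (1600 - (-240)*√10)) = 1/(6480 + (1600 + 240*√10)) = 1/(8080 + 240*√10)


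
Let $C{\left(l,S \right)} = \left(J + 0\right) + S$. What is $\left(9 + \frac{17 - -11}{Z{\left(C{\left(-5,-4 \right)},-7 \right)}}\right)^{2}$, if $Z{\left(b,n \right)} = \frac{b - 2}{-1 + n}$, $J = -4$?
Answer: $\frac{24649}{25} \approx 985.96$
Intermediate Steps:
$C{\left(l,S \right)} = -4 + S$ ($C{\left(l,S \right)} = \left(-4 + 0\right) + S = -4 + S$)
$Z{\left(b,n \right)} = \frac{-2 + b}{-1 + n}$
$\left(9 + \frac{17 - -11}{Z{\left(C{\left(-5,-4 \right)},-7 \right)}}\right)^{2} = \left(9 + \frac{17 - -11}{\frac{1}{-1 - 7} \left(-2 - 8\right)}\right)^{2} = \left(9 + \frac{17 + 11}{\frac{1}{-8} \left(-2 - 8\right)}\right)^{2} = \left(9 + \frac{28}{\left(- \frac{1}{8}\right) \left(-10\right)}\right)^{2} = \left(9 + \frac{28}{\frac{5}{4}}\right)^{2} = \left(9 + 28 \cdot \frac{4}{5}\right)^{2} = \left(9 + \frac{112}{5}\right)^{2} = \left(\frac{157}{5}\right)^{2} = \frac{24649}{25}$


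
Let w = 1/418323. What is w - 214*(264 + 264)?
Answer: -47267152415/418323 ≈ -1.1299e+5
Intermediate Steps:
w = 1/418323 ≈ 2.3905e-6
w - 214*(264 + 264) = 1/418323 - 214*(264 + 264) = 1/418323 - 214*528 = 1/418323 - 1*112992 = 1/418323 - 112992 = -47267152415/418323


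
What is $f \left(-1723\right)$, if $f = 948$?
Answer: $-1633404$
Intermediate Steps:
$f \left(-1723\right) = 948 \left(-1723\right) = -1633404$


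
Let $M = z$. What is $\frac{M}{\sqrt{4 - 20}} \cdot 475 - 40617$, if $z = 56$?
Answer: $-40617 - 6650 i \approx -40617.0 - 6650.0 i$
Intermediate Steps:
$M = 56$
$\frac{M}{\sqrt{4 - 20}} \cdot 475 - 40617 = \frac{56}{\sqrt{4 - 20}} \cdot 475 - 40617 = \frac{56}{\sqrt{-16}} \cdot 475 - 40617 = \frac{56}{4 i} 475 - 40617 = 56 \left(- \frac{i}{4}\right) 475 - 40617 = - 14 i 475 - 40617 = - 6650 i - 40617 = -40617 - 6650 i$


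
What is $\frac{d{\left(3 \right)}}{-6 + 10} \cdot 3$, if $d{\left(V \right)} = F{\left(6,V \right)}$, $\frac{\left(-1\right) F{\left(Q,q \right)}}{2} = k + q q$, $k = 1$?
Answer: $-15$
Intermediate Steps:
$F{\left(Q,q \right)} = -2 - 2 q^{2}$ ($F{\left(Q,q \right)} = - 2 \left(1 + q q\right) = - 2 \left(1 + q^{2}\right) = -2 - 2 q^{2}$)
$d{\left(V \right)} = -2 - 2 V^{2}$
$\frac{d{\left(3 \right)}}{-6 + 10} \cdot 3 = \frac{-2 - 2 \cdot 3^{2}}{-6 + 10} \cdot 3 = \frac{-2 - 18}{4} \cdot 3 = \left(-2 - 18\right) \frac{1}{4} \cdot 3 = \left(-20\right) \frac{1}{4} \cdot 3 = \left(-5\right) 3 = -15$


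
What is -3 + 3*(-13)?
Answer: -42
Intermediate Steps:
-3 + 3*(-13) = -3 - 39 = -42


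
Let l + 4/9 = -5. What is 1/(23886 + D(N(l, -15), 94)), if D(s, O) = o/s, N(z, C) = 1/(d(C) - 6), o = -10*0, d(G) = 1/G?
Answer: 1/23886 ≈ 4.1866e-5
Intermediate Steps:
o = 0
l = -49/9 (l = -4/9 - 5 = -49/9 ≈ -5.4444)
N(z, C) = 1/(-6 + 1/C) (N(z, C) = 1/(1/C - 6) = 1/(-6 + 1/C))
D(s, O) = 0 (D(s, O) = 0/s = 0)
1/(23886 + D(N(l, -15), 94)) = 1/(23886 + 0) = 1/23886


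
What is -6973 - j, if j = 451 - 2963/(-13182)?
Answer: -97866131/13182 ≈ -7424.2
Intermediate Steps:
j = 5948045/13182 (j = 451 - 2963*(-1/13182) = 451 + 2963/13182 = 5948045/13182 ≈ 451.22)
-6973 - j = -6973 - 1*5948045/13182 = -6973 - 5948045/13182 = -97866131/13182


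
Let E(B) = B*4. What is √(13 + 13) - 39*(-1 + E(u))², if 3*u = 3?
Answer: -351 + √26 ≈ -345.90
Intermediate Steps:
u = 1 (u = (⅓)*3 = 1)
E(B) = 4*B
√(13 + 13) - 39*(-1 + E(u))² = √(13 + 13) - 39*(-1 + 4*1)² = √26 - 39*(-1 + 4)² = √26 - 39*3² = √26 - 39*9 = √26 - 351 = -351 + √26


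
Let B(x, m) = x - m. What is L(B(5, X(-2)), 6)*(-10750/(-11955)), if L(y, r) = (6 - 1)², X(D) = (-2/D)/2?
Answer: 53750/2391 ≈ 22.480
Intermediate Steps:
X(D) = -1/D (X(D) = (-2/D)/2 = -1/D)
L(y, r) = 25 (L(y, r) = 5² = 25)
L(B(5, X(-2)), 6)*(-10750/(-11955)) = 25*(-10750/(-11955)) = 25*(-10750*(-1/11955)) = 25*(2150/2391) = 53750/2391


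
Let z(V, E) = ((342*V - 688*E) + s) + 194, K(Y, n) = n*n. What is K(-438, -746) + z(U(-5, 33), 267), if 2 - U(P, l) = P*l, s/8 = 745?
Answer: 436088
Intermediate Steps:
s = 5960 (s = 8*745 = 5960)
K(Y, n) = n²
U(P, l) = 2 - P*l
z(V, E) = 6154 - 688*E + 342*V (z(V, E) = ((342*V - 688*E) + 5960) + 194 = ((-688*E + 342*V) + 5960) + 194 = (5960 - 688*E + 342*V) + 194 = 6154 - 688*E + 342*V)
K(-438, -746) + z(U(-5, 33), 267) = (-746)² + (6154 - 688*267 + 342*(2 - 1*(-5)*33)) = 556516 + (6154 - 183696 + 342*(2 + 165)) = 556516 + (6154 - 183696 + 342*167) = 556516 + (6154 - 183696 + 57114) = 556516 - 120428 = 436088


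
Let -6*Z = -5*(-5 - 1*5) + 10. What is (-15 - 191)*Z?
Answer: 2060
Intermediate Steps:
Z = -10 (Z = -(-5*(-5 - 1*5) + 10)/6 = -(-5*(-5 - 5) + 10)/6 = -(-5*(-10) + 10)/6 = -(50 + 10)/6 = -⅙*60 = -10)
(-15 - 191)*Z = (-15 - 191)*(-10) = -206*(-10) = 2060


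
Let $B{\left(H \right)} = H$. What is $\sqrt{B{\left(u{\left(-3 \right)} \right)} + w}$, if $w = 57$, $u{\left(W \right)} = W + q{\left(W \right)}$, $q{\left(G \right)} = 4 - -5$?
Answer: $3 \sqrt{7} \approx 7.9373$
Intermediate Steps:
$q{\left(G \right)} = 9$ ($q{\left(G \right)} = 4 + 5 = 9$)
$u{\left(W \right)} = 9 + W$ ($u{\left(W \right)} = W + 9 = 9 + W$)
$\sqrt{B{\left(u{\left(-3 \right)} \right)} + w} = \sqrt{\left(9 - 3\right) + 57} = \sqrt{6 + 57} = \sqrt{63} = 3 \sqrt{7}$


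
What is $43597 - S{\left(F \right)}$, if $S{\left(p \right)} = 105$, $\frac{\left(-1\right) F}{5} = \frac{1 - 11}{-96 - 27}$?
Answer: $43492$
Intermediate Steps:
$F = - \frac{50}{123}$ ($F = - 5 \frac{1 - 11}{-96 - 27} = - 5 \left(- \frac{10}{-123}\right) = - 5 \left(\left(-10\right) \left(- \frac{1}{123}\right)\right) = \left(-5\right) \frac{10}{123} = - \frac{50}{123} \approx -0.4065$)
$43597 - S{\left(F \right)} = 43597 - 105 = 43492$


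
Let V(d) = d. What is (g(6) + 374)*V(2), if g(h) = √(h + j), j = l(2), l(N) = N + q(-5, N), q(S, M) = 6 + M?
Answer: 756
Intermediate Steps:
l(N) = 6 + 2*N (l(N) = N + (6 + N) = 6 + 2*N)
j = 10 (j = 6 + 2*2 = 6 + 4 = 10)
g(h) = √(10 + h) (g(h) = √(h + 10) = √(10 + h))
(g(6) + 374)*V(2) = (√(10 + 6) + 374)*2 = (√16 + 374)*2 = (4 + 374)*2 = 378*2 = 756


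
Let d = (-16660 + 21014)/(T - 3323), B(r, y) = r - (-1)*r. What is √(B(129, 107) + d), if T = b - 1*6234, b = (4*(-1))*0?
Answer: 2*√5880785266/9557 ≈ 16.048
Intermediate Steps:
b = 0 (b = -4*0 = 0)
T = -6234 (T = 0 - 1*6234 = 0 - 6234 = -6234)
B(r, y) = 2*r (B(r, y) = r + r = 2*r)
d = -4354/9557 (d = (-16660 + 21014)/(-6234 - 3323) = 4354/(-9557) = 4354*(-1/9557) = -4354/9557 ≈ -0.45558)
√(B(129, 107) + d) = √(2*129 - 4354/9557) = √(258 - 4354/9557) = √(2461352/9557) = 2*√5880785266/9557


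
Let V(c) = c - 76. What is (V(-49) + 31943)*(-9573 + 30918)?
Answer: 679155210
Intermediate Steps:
V(c) = -76 + c
(V(-49) + 31943)*(-9573 + 30918) = ((-76 - 49) + 31943)*(-9573 + 30918) = (-125 + 31943)*21345 = 31818*21345 = 679155210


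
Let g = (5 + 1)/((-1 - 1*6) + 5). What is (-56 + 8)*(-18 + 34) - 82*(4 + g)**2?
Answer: -850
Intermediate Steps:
g = -3 (g = 6/((-1 - 6) + 5) = 6/(-7 + 5) = 6/(-2) = 6*(-1/2) = -3)
(-56 + 8)*(-18 + 34) - 82*(4 + g)**2 = (-56 + 8)*(-18 + 34) - 82*(4 - 3)**2 = -48*16 - 82*1**2 = -768 - 82*1 = -768 - 82 = -850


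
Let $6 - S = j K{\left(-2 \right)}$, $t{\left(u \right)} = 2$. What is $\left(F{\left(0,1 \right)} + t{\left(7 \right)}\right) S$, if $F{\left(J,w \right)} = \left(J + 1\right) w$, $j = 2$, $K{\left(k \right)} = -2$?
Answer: $30$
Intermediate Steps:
$F{\left(J,w \right)} = w \left(1 + J\right)$ ($F{\left(J,w \right)} = \left(1 + J\right) w = w \left(1 + J\right)$)
$S = 10$ ($S = 6 - 2 \left(-2\right) = 6 - -4 = 6 + 4 = 10$)
$\left(F{\left(0,1 \right)} + t{\left(7 \right)}\right) S = \left(1 \left(1 + 0\right) + 2\right) 10 = \left(1 \cdot 1 + 2\right) 10 = \left(1 + 2\right) 10 = 3 \cdot 10 = 30$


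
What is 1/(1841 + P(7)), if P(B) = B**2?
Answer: 1/1890 ≈ 0.00052910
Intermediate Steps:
1/(1841 + P(7)) = 1/(1841 + 7**2) = 1/(1841 + 49) = 1/1890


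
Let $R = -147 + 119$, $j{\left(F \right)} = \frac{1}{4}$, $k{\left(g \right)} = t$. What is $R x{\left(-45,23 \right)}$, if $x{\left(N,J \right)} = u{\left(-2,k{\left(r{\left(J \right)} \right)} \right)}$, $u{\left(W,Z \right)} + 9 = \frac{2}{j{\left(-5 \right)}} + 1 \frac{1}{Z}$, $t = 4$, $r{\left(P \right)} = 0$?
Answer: $21$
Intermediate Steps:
$k{\left(g \right)} = 4$
$j{\left(F \right)} = \frac{1}{4}$
$u{\left(W,Z \right)} = -1 + \frac{1}{Z}$ ($u{\left(W,Z \right)} = -9 + \left(2 \frac{1}{\frac{1}{4}} + 1 \frac{1}{Z}\right) = -9 + \left(2 \cdot 4 + \frac{1}{Z}\right) = -9 + \left(8 + \frac{1}{Z}\right) = -1 + \frac{1}{Z}$)
$x{\left(N,J \right)} = - \frac{3}{4}$ ($x{\left(N,J \right)} = \frac{1 - 4}{4} = \frac{1}{4} \left(-3\right) = - \frac{3}{4}$)
$R = -28$
$R x{\left(-45,23 \right)} = \left(-28\right) \left(- \frac{3}{4}\right) = 21$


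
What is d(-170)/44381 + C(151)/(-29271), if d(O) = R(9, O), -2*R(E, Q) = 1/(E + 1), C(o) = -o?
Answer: 134001349/25981525020 ≈ 0.0051576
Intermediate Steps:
R(E, Q) = -1/(2*(1 + E)) (R(E, Q) = -1/(2*(E + 1)) = -1/(2*(1 + E)))
d(O) = -1/20 (d(O) = -1/(2 + 2*9) = -1/(2 + 18) = -1/20)
d(-170)/44381 + C(151)/(-29271) = -1/20/44381 - 1*151/(-29271) = -1/20*1/44381 - 151*(-1/29271) = -1/887620 + 151/29271 = 134001349/25981525020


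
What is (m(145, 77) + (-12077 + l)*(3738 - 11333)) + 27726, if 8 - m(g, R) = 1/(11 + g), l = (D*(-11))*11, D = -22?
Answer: 11159406803/156 ≈ 7.1535e+7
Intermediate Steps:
l = 2662 (l = -22*(-11)*11 = 242*11 = 2662)
m(g, R) = 8 - 1/(11 + g)
(m(145, 77) + (-12077 + l)*(3738 - 11333)) + 27726 = ((87 + 8*145)/(11 + 145) + (-12077 + 2662)*(3738 - 11333)) + 27726 = ((87 + 1160)/156 - 9415*(-7595)) + 27726 = ((1/156)*1247 + 71506925) + 27726 = (1247/156 + 71506925) + 27726 = 11155081547/156 + 27726 = 11159406803/156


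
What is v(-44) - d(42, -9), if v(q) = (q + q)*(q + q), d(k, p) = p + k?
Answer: 7711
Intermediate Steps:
d(k, p) = k + p
v(q) = 4*q**2 (v(q) = (2*q)*(2*q) = 4*q**2)
v(-44) - d(42, -9) = 4*(-44)**2 - (42 - 9) = 4*1936 - 1*33 = 7744 - 33 = 7711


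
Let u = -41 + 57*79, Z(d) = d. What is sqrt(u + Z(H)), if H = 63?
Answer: 5*sqrt(181) ≈ 67.268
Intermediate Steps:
u = 4462 (u = -41 + 4503 = 4462)
sqrt(u + Z(H)) = sqrt(4462 + 63) = sqrt(4525) = 5*sqrt(181)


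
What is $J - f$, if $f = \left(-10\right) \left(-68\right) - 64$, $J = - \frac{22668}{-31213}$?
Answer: $- \frac{19204540}{31213} \approx -615.27$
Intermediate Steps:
$J = \frac{22668}{31213}$ ($J = \left(-22668\right) \left(- \frac{1}{31213}\right) = \frac{22668}{31213} \approx 0.72624$)
$f = 616$ ($f = 680 - 64 = 616$)
$J - f = \frac{22668}{31213} - 616 = - \frac{19204540}{31213}$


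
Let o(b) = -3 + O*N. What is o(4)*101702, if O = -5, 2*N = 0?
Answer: -305106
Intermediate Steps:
N = 0 (N = (½)*0 = 0)
o(b) = -3 (o(b) = -3 - 5*0 = -3 + 0 = -3)
o(4)*101702 = -3*101702 = -305106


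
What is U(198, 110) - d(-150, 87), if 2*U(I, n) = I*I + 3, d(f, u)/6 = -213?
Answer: 41763/2 ≈ 20882.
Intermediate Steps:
d(f, u) = -1278 (d(f, u) = 6*(-213) = -1278)
U(I, n) = 3/2 + I**2/2 (U(I, n) = (I*I + 3)/2 = (I**2 + 3)/2 = (3 + I**2)/2 = 3/2 + I**2/2)
U(198, 110) - d(-150, 87) = (3/2 + (1/2)*198**2) - 1*(-1278) = (3/2 + (1/2)*39204) + 1278 = (3/2 + 19602) + 1278 = 39207/2 + 1278 = 41763/2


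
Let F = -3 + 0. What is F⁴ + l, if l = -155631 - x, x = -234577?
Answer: 79027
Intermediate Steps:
l = 78946 (l = -155631 - 1*(-234577) = -155631 + 234577 = 78946)
F = -3
F⁴ + l = (-3)⁴ + 78946 = 81 + 78946 = 79027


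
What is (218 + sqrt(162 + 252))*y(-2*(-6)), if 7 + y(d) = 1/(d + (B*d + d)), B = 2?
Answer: -36515/24 - 335*sqrt(46)/16 ≈ -1663.5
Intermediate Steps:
y(d) = -7 + 1/(4*d) (y(d) = -7 + 1/(d + (2*d + d)) = -7 + 1/(d + 3*d) = -7 + 1/(4*d))
(218 + sqrt(162 + 252))*y(-2*(-6)) = (218 + sqrt(162 + 252))*(-7 + 1/(4*((-2*(-6))))) = (218 + sqrt(414))*(-7 + (1/4)/12) = (218 + 3*sqrt(46))*(-7 + (1/4)*(1/12)) = (218 + 3*sqrt(46))*(-7 + 1/48) = (218 + 3*sqrt(46))*(-335/48) = -36515/24 - 335*sqrt(46)/16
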